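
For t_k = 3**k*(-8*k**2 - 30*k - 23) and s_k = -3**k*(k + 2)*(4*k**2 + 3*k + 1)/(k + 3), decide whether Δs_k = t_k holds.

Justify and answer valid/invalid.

Invalid: residual 3**k*(8*k**3 + 50*k**2 + 110*k + 68)/(k**2 + 7*k + 12) ≠ 0.

s_(k+1) = -3**(k + 1)*(k + 3)*(3*k + 4*(k + 1)**2 + 4)/(k + 4)
s_(k+1) − s_k = 3**k*(-8*k**4 - 78*k**3 - 279*k**2 - 411*k - 208)/(k**2 + 7*k + 12)
(s_(k+1) − s_k) − t_k = 3**k*(8*k**3 + 50*k**2 + 110*k + 68)/(k**2 + 7*k + 12)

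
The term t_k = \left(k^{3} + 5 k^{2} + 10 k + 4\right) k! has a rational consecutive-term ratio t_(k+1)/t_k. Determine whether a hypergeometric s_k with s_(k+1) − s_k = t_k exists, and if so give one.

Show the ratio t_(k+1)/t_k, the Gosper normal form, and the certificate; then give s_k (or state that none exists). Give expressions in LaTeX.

s_k = \left(k^{2} + 3 k + 4\right) k!

t_(k+1)/t_k = (k**4 + 9*k**3 + 31*k**2 + 43*k + 20)/(k**3 + 5*k**2 + 10*k + 4).
Gosper form: A/B · C(k+1)/C(k) with A=k + 1, B=1, C=k**3 + 5*k**2 + 10*k + 4.
Solve (k + 1)·f(k+1) − (1)·f(k) = k**3 + 5*k**2 + 10*k + 4.
Bound: deg f ≤ 2.
Match coefficients ⇒ f(k) = k**2 + 3*k + 4.
R(k) = B(k−1)·f(k)/C(k) = (k**2 + 3*k + 4)/(k**3 + 5*k**2 + 10*k + 4); s_k = R·t_k = (k**2 + 3*k + 4)*factorial(k).
Δs = (k**3 + 5*k**2 + 10*k + 4)*factorial(k), as required.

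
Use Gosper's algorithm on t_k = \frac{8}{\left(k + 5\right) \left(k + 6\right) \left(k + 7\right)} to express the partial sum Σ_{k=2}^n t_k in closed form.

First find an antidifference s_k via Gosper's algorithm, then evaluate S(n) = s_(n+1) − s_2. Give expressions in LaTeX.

S(n) = \frac{n^{2} + 13 n - 14}{14 \left(n^{2} + 13 n + 42\right)}

r(k) = (k + 5)/(k + 8) after simplifying.
A = k + 5, B = k + 8, C = 1.
Need (k + 5)·f(k+1) − (k + 7)·f(k) = 1.
d = 2 from the (1,1,0) case.
A polynomial solution: f(k) = k*(k + 11)/60.
So s_k = (B(k−1)f/C)·t_k = (k*(k + 7)*(k + 11)/60)·t_k = 2*k*(k + 11)/(15*(k + 5)*(k + 6)).
Verify: 8/(k**3 + 18*k**2 + 107*k + 210) matches t_k.
s_(n+1) = 2*(n**2 + 13*n + 12)/(15*(n**2 + 13*n + 42)) and s_(2) = 13/210, so S(n) = (n**2 + 13*n - 14)/(14*(n**2 + 13*n + 42)).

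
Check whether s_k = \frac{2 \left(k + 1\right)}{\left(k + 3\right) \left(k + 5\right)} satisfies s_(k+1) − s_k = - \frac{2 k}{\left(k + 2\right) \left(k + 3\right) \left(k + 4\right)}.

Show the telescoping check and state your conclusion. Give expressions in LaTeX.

s_(k+1) = 2*(k + 2)/((k + 4)*(k + 6))
s_(k+1) − s_k = 2*(-k**2 - 3*k + 6)/(k**4 + 18*k**3 + 119*k**2 + 342*k + 360)
(s_(k+1) − s_k) − t_k = 12*(k**2 + 5*k + 2)/(k**5 + 20*k**4 + 155*k**3 + 580*k**2 + 1044*k + 720)

Invalid: residual \frac{12 \left(k^{2} + 5 k + 2\right)}{k^{5} + 20 k^{4} + 155 k^{3} + 580 k^{2} + 1044 k + 720} ≠ 0.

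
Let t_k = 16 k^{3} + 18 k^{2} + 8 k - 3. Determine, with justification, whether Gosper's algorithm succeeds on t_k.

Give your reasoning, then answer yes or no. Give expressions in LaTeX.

t_(k+1)/t_k = (16*k**3 + 66*k**2 + 92*k + 39)/(16*k**3 + 18*k**2 + 8*k - 3).
Take A(k)=1, B(k)=1, C(k)=k**3 + 9*k**2/8 + k/2 - 3/16.
Key eq: (1)·f(k+1) = (1)·f(k) + (k**3 + 9*k**2/8 + k/2 - 3/16).
Degrees (0,0,3) ⇒ d ≤ 4.
Match coefficients ⇒ f(k) = k*(4*k**3 - 2*k**2 - k - 4)/16.
So s_k = (B(k−1)f/C)·t_k = (k*(4*k**3 - 2*k**2 - k - 4)/(16*k**3 + 18*k**2 + 8*k - 3))·t_k = k*(4*k**3 - 2*k**2 - k - 4).
Δs = 16*k**3 + 18*k**2 + 8*k - 3, as required.

Yes. s_k = k \left(4 k^{3} - 2 k^{2} - k - 4\right).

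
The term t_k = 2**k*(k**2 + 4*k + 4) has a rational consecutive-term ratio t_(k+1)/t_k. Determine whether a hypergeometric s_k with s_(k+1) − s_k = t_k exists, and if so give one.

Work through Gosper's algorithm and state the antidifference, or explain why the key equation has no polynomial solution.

Compute t_(k+1)/t_k: get 2*(k**2 + 6*k + 9)/(k**2 + 4*k + 4).
A = 2, B = 1, C = k**2 + 4*k + 4.
Set up (2)·f(k+1) − (1)·f(k) − (k**2 + 4*k + 4) = 0.
Degrees (0,0,2) ⇒ d ≤ 2.
Match coefficients ⇒ f(k) = k**2 + 2.
Certificate R = B(k−1)f/C = (k**2 + 2)/(k + 2)**2 gives s_k = 2**k*(k**2 + 2).
Verify: 2**k*(k**2 + 4*k + 4) matches t_k.

s_k = 2**k*(k**2 + 2)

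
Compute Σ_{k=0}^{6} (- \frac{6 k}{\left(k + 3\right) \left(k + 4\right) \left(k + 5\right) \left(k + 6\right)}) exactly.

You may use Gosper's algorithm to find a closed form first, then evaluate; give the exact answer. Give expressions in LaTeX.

Σ = -7/220

Ratio r(k) = (k + 1)*(k + 3)/(k*(k + 7)).
Factor: A=k + 3; B=k + 7; C=k.
f must satisfy (k + 3)·f(k+1) − (k + 6)·f(k) = k.
deg f ≤ 3 (via 1,1,1).
Match coefficients ⇒ f(k) = k*(k - 1)*(k + 13)/120.
So s_k = (B(k−1)f/C)·t_k = ((k - 1)*(k + 6)*(k + 13)/120)·t_k = k*(-k**2 - 12*k + 13)/(20*(k + 3)*(k + 4)*(k + 5)).
Check: Δs_k = -6*k/(k**4 + 18*k**3 + 119*k**2 + 342*k + 360). ✓
Telescoping: Σ = s_(7) − s_(0) = -7/220 − (0) = -7/220.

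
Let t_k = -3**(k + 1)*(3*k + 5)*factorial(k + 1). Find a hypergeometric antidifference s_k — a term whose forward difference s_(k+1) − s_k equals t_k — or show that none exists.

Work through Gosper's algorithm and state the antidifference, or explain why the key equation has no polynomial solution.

Step 1: r(k) = 3*(k + 2)*(3*k + 8)/(3*k + 5).
Factor: A=3*k + 6; B=1; C=k + 5/3.
Need (3*k + 6)·f(k+1) − (1)·f(k) = k + 5/3.
From deg A=1, deg B=0, deg C=1: d=0.
Solve for f: f(k) = 1/3 (degree 0 ≤ 0).
Certificate R = B(k−1)f/C = 1/(3*k + 5) gives s_k = -3**(k + 1)*factorial(k + 1).
s_(k+1) − s_k = -3**(k + 1)*(3*k + 5)*factorial(k + 1) = t_k.

s_k = -3**(k + 1)*factorial(k + 1)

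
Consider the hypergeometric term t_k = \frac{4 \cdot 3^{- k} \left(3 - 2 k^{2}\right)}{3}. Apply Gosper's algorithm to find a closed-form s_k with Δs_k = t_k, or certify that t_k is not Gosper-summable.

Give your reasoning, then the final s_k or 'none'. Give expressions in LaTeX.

s_k = 2 \cdot 3^{- k} \left(2 k^{2} + 2 k - 1\right)

The ratio is (2*(k + 1)**2 - 3)/(3*(2*k**2 - 3)).
Take A(k)=1/3, B(k)=1, C(k)=k**2 - 3/2.
Solve (1/3)·f(k+1) − (1)·f(k) = k**2 - 3/2.
Degrees (0,0,2) ⇒ d ≤ 2.
Coefficient equations give f(k) = -3*(2*k**2 + 2*k - 1)/4.
Get s_k = R·t_k = 2*(2*k**2 + 2*k - 1)/3**k with R(k) = B(k−1)f(k)/C(k) = -3*(2*k**2 + 2*k - 1)/(2*(2*k**2 - 3)).
s_(k+1) − s_k = 4*(3 - 2*k**2)/(3*3**k) = t_k.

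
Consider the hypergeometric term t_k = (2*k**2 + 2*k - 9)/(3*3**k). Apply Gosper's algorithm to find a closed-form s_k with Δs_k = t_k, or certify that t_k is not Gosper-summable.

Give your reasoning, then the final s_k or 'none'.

t_(k+1)/t_k = (2*k**2 + 6*k - 5)/(3*(2*k**2 + 2*k - 9)).
Gosper form: A/B · C(k+1)/C(k) with A=1/3, B=1, C=k**2 + k - 9/2.
Solve (1/3)·f(k+1) − (1)·f(k) = k**2 + k - 9/2.
Bound: deg f ≤ 2.
Coefficient equations give f(k) = -3*(k - 1)*(k + 3)/2.
Certificate R = B(k−1)f/C = -3*(k - 1)*(k + 3)/(2*k**2 + 2*k - 9) gives s_k = (-k**2 - 2*k + 3)/3**k.
Verify: (2*k**2 + 2*k - 9)/(3*3**k) matches t_k.

s_k = (-k**2 - 2*k + 3)/3**k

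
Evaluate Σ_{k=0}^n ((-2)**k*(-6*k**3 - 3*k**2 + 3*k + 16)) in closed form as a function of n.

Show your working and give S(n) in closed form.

Step 1: r(k) = 2*(-6*k**3 - 21*k**2 - 21*k + 10)/(6*k**3 + 3*k**2 - 3*k - 16).
So A=-2 and B=1, with C=k**3 + k**2/2 - k/2 - 8/3.
Set up (-2)·f(k+1) − (1)·f(k) − (k**3 + k**2/2 - k/2 - 8/3) = 0.
Degrees (0,0,3) ⇒ d ≤ 3.
Solving with deg f ≤ 3: f(k) = -(2*k**3 - 3*k**2 - k - 4)/6.
Then R = B(k−1)f/C = -(2*k**3 - 3*k**2 - k - 4)/(6*k**3 + 3*k**2 - 3*k - 16), so s_k = R(k)·t_k = (-2)**k*(2*k**3 - 3*k**2 - k - 4).
s_(k+1) − s_k = (-2)**k*(-6*k**3 - 3*k**2 + 3*k + 16) = t_k.
Evaluate: s_(n+1) = (-2)**(n + 1)*(2*n**3 + 3*n**2 - n - 6); subtract s_(0) = -4 ⇒ S(n) = -4*(-2)**n*n**3 - 6*(-2)**n*n**2 + 2*(-2)**n*n + 12*(-2)**n + 4.

S(n) = -4*(-2)**n*n**3 - 6*(-2)**n*n**2 + 2*(-2)**n*n + 12*(-2)**n + 4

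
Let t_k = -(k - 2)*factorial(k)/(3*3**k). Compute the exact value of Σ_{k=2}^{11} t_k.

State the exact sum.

Σ = -1970714/2187

r(k) = (k**2 - 1)/(3*(k - 2)) after simplifying.
Gosper form: A/B · C(k+1)/C(k) with A=k/3 + 1/3, B=1, C=k - 2.
Set up (k/3 + 1/3)·f(k+1) − (1)·f(k) − (k - 2) = 0.
d = 0 from the (1,0,1) case.
Solving with deg f ≤ 0: f(k) = 3.
Then R = B(k−1)f/C = 3/(k - 2), so s_k = R(k)·t_k = -factorial(k)/3**k.
Δs = -(k - 2)*factorial(k)/(3*3**k), as required.
Σ_(k=2)^(11) t_k = s_(12) − s_(2) = -1971200/2187 − (-2/9) = -1970714/2187.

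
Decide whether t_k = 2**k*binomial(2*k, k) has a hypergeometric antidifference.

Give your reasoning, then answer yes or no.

No. Not Gosper-summable.

Compute t_(k+1)/t_k: get 4*(2*k + 1)/(k + 1).
Take A(k)=8*k + 4, B(k)=k + 1, C(k)=1.
Set up (8*k + 4)·f(k+1) − (k)·f(k) − (1) = 0.
deg f ≤ -1 (via 1,1,0).
d = -1 < 0 ⇒ no nonzero polynomial f; not summable.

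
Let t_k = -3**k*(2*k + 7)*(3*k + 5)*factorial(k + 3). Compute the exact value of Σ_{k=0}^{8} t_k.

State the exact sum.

Σ = -179135581363194

Step 1: r(k) = 3*(k + 4)*(2*k + 9)*(3*k + 8)/((2*k + 7)*(3*k + 5)).
Normal form (A,B,C) = (3*k + 12, 1, k**2 + 31*k/6 + 35/6).
Set up (3*k + 12)·f(k+1) − (1)·f(k) − (k**2 + 31*k/6 + 35/6) = 0.
deg f ≤ 1 (via 1,0,2).
Solving with deg f ≤ 1: f(k) = (2*k + 1)/6.
R(k) = B(k−1)·f(k)/C(k) = (2*k + 1)/((2*k + 7)*(3*k + 5)); s_k = R·t_k = -3**k*(2*k + 1)*factorial(k + 3).
Δs = -3**k*(2*k + 7)*(3*k + 5)*factorial(k + 3), as required.
Telescoping: Σ = s_(9) − s_(0) = -179135581363200 − (-6) = -179135581363194.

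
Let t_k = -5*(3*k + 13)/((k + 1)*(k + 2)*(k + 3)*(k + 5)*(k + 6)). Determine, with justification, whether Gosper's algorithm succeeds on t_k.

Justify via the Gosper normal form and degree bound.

t_(k+1)/t_k = (k + 1)*(k + 5)*(3*k + 16)/((k + 4)*(k + 7)*(3*k + 13)).
So A=k + 1 and B=k + 7, with C=k**2 + 25*k/3 + 52/3.
Set up (k + 1)·f(k+1) − (k + 6)·f(k) − (k**2 + 25*k/3 + 52/3) = 0.
From deg A=1, deg B=1, deg C=2: d=5.
Solving with deg f ≤ 5: f(k) = k*(k + 3)*(k + 4)*(k**2 + 8*k + 17)/30.
Certificate R = B(k−1)f/C = k*(k + 3)*(k + 6)*(k**2 + 8*k + 17)/(10*(3*k + 13)) gives s_k = k*(-k**2 - 8*k - 17)/(2*(k**3 + 8*k**2 + 17*k + 10)).
s_(k+1) − s_k = 5*(-3*k - 13)/(k**5 + 17*k**4 + 107*k**3 + 307*k**2 + 396*k + 180) = t_k.

Yes. s_k = k*(-k**2 - 8*k - 17)/(2*(k**3 + 8*k**2 + 17*k + 10)).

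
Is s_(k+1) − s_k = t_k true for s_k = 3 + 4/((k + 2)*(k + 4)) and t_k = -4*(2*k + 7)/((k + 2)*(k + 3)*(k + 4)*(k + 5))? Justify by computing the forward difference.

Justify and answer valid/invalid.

valid; difference matches t_k

s_(k+1) = 3 + 4/((k + 3)*(k + 5))
s_(k+1) − s_k = 4*(-2*k - 7)/(k**4 + 14*k**3 + 71*k**2 + 154*k + 120)
(s_(k+1) − s_k) − t_k = 0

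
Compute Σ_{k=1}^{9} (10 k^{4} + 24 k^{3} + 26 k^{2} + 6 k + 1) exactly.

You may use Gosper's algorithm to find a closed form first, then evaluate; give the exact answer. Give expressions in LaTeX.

The ratio is (10*k**4 + 64*k**3 + 158*k**2 + 170*k + 67)/(10*k**4 + 24*k**3 + 26*k**2 + 6*k + 1).
So A=1 and B=1, with C=k**4 + 12*k**3/5 + 13*k**2/5 + 3*k/5 + 1/10.
f must satisfy (1)·f(k+1) − (1)·f(k) = k**4 + 12*k**3/5 + 13*k**2/5 + 3*k/5 + 1/10.
From deg A=0, deg B=0, deg C=4: d=5.
Solve for f: f(k) = k*(2*k**4 + k**3 - 4*k + 2)/10 (degree 5 ≤ 5).
So s_k = (B(k−1)f/C)·t_k = (k*(2*k**4 + k**3 - 4*k + 2)/(10*k**4 + 24*k**3 + 26*k**2 + 6*k + 1))·t_k = k*(2*k**4 + k**3 - 4*k + 2).
Verify: 10*k**4 + 24*k**3 + 26*k**2 + 6*k + 1 matches t_k.
Σ_(k=1)^(9) t_k = s_(10) − s_(1) = 209620 − (1) = 209619.

Σ = 209619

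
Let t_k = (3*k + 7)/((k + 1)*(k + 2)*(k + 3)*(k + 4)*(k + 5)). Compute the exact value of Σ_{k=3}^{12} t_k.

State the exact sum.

Compute t_(k+1)/t_k: get (k + 1)*(3*k + 10)/((k + 6)*(3*k + 7)).
So A=k + 1 and B=k + 6, with C=k + 7/3.
Set up (k + 1)·f(k+1) − (k + 5)·f(k) − (k + 7/3) = 0.
deg f ≤ 4 (via 1,1,1).
Solve for f: f(k) = k*(k + 2)*(k**2 + 8*k + 19)/36 (degree 4 ≤ 4).
R(k) = B(k−1)·f(k)/C(k) = k*(k + 2)*(k + 5)*(k**2 + 8*k + 19)/(12*(3*k + 7)); s_k = R·t_k = k*(k**2 + 8*k + 19)/(12*(k**3 + 8*k**2 + 19*k + 12)).
Δs = (3*k + 7)/(k**5 + 15*k**4 + 85*k**3 + 225*k**2 + 274*k + 120), as required.
Sum = s_(13) − s_(3); s_(13) = 949/11424, s_(3) = 13/168 ⇒ 65/11424.

Σ = 65/11424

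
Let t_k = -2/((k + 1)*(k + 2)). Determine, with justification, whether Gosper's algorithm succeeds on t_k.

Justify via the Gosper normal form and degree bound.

t_(k+1)/t_k = (k + 1)/(k + 3).
Gosper form: A/B · C(k+1)/C(k) with A=k + 1, B=k + 3, C=1.
Need (k + 1)·f(k+1) − (k + 2)·f(k) = 1.
From deg A=1, deg B=1, deg C=0: d=1.
Solve for f: f(k) = k (degree 1 ≤ 1).
R(k) = B(k−1)·f(k)/C(k) = k*(k + 2); s_k = R·t_k = -2*k/(k + 1).
Δs = -2/(k**2 + 3*k + 2), as required.

Yes. s_k = -2*k/(k + 1).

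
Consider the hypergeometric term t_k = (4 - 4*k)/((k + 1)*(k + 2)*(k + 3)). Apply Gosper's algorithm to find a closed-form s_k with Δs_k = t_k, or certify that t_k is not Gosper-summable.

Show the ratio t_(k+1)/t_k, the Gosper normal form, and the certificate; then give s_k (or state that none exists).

s_k = 4*k/((k + 1)*(k + 2))

Compute t_(k+1)/t_k: get k*(k + 1)/((k - 1)*(k + 4)).
Factor: A=k + 1; B=k + 4; C=k - 1.
Set up (k + 1)·f(k+1) − (k + 3)·f(k) − (k - 1) = 0.
From deg A=1, deg B=1, deg C=1: d=2.
Solving with deg f ≤ 2: f(k) = -k.
Then R = B(k−1)f/C = -k*(k + 3)/(k - 1), so s_k = R(k)·t_k = 4*k/((k + 1)*(k + 2)).
Verify: 4*(1 - k)/(k**3 + 6*k**2 + 11*k + 6) matches t_k.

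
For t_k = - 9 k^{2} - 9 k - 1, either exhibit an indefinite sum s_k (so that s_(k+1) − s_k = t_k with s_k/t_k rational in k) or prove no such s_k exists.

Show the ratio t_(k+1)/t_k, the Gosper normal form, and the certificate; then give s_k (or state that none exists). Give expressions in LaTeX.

Compute t_(k+1)/t_k: get (9*k**2 + 27*k + 19)/(9*k**2 + 9*k + 1).
So A=1 and B=1, with C=k**2 + k + 1/9.
Key eq: (1)·f(k+1) = (1)·f(k) + (k**2 + k + 1/9).
From deg A=0, deg B=0, deg C=2: d=3.
Solve for f: f(k) = k*(3*k**2 - 2)/9 (degree 3 ≤ 3).
So s_k = (B(k−1)f/C)·t_k = (k*(3*k**2 - 2)/(9*k**2 + 9*k + 1))·t_k = k*(2 - 3*k**2).
s_(k+1) − s_k = -9*k**2 - 9*k - 1 = t_k.

s_k = k \left(2 - 3 k^{2}\right)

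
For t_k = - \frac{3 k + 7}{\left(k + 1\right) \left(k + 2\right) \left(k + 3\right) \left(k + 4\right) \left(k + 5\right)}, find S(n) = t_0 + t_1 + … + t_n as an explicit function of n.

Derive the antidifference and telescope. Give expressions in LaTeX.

r(k) = (k + 1)*(3*k + 10)/((k + 6)*(3*k + 7)) after simplifying.
Gosper form: A/B · C(k+1)/C(k) with A=k + 1, B=k + 6, C=k + 7/3.
Solve (k + 1)·f(k+1) − (k + 5)·f(k) = k + 7/3.
Degrees (1,1,1) ⇒ d ≤ 4.
Match coefficients ⇒ f(k) = k*(k + 2)*(k**2 + 8*k + 19)/36.
Then R = B(k−1)f/C = k*(k + 2)*(k + 5)*(k**2 + 8*k + 19)/(12*(3*k + 7)), so s_k = R(k)·t_k = k*(-k**2 - 8*k - 19)/(12*(k**3 + 8*k**2 + 19*k + 12)).
Check: Δs_k = (-3*k - 7)/(k**5 + 15*k**4 + 85*k**3 + 225*k**2 + 274*k + 120). ✓
Evaluate: s_(n+1) = (-n**3 - 11*n**2 - 38*n - 28)/(12*(n**3 + 11*n**2 + 38*n + 40)); subtract s_(0) = 0 ⇒ S(n) = (-n**3 - 11*n**2 - 38*n - 28)/(12*(n**3 + 11*n**2 + 38*n + 40)).

S(n) = \frac{- n^{3} - 11 n^{2} - 38 n - 28}{12 \left(n^{3} + 11 n^{2} + 38 n + 40\right)}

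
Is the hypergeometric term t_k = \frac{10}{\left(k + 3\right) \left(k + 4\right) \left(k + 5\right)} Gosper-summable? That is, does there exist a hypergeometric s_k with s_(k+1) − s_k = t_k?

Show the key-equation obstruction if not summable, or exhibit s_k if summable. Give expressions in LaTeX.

Compute t_(k+1)/t_k: get (k + 3)/(k + 6).
Normal form (A,B,C) = (k + 3, k + 6, 1).
Need (k + 3)·f(k+1) − (k + 5)·f(k) = 1.
Bound: deg f ≤ 2.
Solving with deg f ≤ 2: f(k) = k*(k + 7)/24.
Certificate R = B(k−1)f/C = k*(k + 5)*(k + 7)/24 gives s_k = 5*k*(k + 7)/(12*(k + 3)*(k + 4)).
Δs = 10/(k**3 + 12*k**2 + 47*k + 60), as required.

Yes. s_k = \frac{5 k \left(k + 7\right)}{12 \left(k + 3\right) \left(k + 4\right)}.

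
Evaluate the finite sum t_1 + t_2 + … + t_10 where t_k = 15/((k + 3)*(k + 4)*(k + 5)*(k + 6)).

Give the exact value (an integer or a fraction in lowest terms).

Σ = 9/224

Step 1: r(k) = (k + 3)/(k + 7).
Gosper form: A/B · C(k+1)/C(k) with A=k + 3, B=k + 7, C=1.
Set up (k + 3)·f(k+1) − (k + 6)·f(k) − (1) = 0.
deg f ≤ 3 (via 1,1,0).
Solving with deg f ≤ 3: f(k) = k*(k**2 + 12*k + 47)/180.
Then R = B(k−1)f/C = k*(k + 6)*(k**2 + 12*k + 47)/180, so s_k = R(k)·t_k = k*(k**2 + 12*k + 47)/(12*(k + 3)*(k + 4)*(k + 5)).
Verify: 15/(k**4 + 18*k**3 + 119*k**2 + 342*k + 360) matches t_k.
Telescoping: Σ = s_(11) − s_(1) = 55/672 − (1/24) = 9/224.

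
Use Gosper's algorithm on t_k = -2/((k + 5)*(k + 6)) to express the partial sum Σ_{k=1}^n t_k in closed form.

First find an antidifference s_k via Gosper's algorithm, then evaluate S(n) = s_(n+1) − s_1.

Compute t_(k+1)/t_k: get (k + 5)/(k + 7).
Gosper form: A/B · C(k+1)/C(k) with A=k + 5, B=k + 7, C=1.
Need (k + 5)·f(k+1) − (k + 6)·f(k) = 1.
From deg A=1, deg B=1, deg C=0: d=1.
Solving with deg f ≤ 1: f(k) = k/5.
Then R = B(k−1)f/C = k*(k + 6)/5, so s_k = R(k)·t_k = -2*k/(5*k + 25).
Δs = -2/(k**2 + 11*k + 30), as required.
Σ_(k=1)^n t_k = s_(n+1) − s_(1) = (2*(-n - 1)/(5*(n + 6))) − (-1/15), i.e. -n/(3*n + 18).

S(n) = -n/(3*n + 18)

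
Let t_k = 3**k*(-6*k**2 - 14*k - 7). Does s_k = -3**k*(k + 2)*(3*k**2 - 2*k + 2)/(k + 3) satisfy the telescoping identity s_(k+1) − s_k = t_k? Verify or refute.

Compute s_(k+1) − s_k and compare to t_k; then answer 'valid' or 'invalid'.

Invalid: residual 3**k*(6*k**3 + 29*k**2 + 51*k + 19)/(k**2 + 7*k + 12) ≠ 0.

s_(k+1) = 3**(k + 1)*(k + 3)*(2*k - 3*(k + 1)**2)/(k + 4)
s_(k+1) − s_k = 3**k*(-6*k**4 - 50*k**3 - 148*k**2 - 166*k - 65)/(k**2 + 7*k + 12)
(s_(k+1) − s_k) − t_k = 3**k*(6*k**3 + 29*k**2 + 51*k + 19)/(k**2 + 7*k + 12)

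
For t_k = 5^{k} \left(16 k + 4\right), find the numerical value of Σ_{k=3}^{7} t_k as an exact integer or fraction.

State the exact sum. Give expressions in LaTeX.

Compute t_(k+1)/t_k: get 5*(4*k + 5)/(4*k + 1).
Normal form (A,B,C) = (5, 1, k + 1/4).
Set up (5)·f(k+1) − (1)·f(k) − (k + 1/4) = 0.
Degrees (0,0,1) ⇒ d ≤ 1.
Coefficient equations give f(k) = (k - 1)/4.
Certificate R = B(k−1)f/C = (k - 1)/(4*k + 1) gives s_k = 4*5**k*(k - 1).
Check: Δs_k = 5**k*(16*k + 4). ✓
Telescoping: Σ = s_(8) − s_(3) = 10937500 − (1000) = 10936500.

Σ = 10936500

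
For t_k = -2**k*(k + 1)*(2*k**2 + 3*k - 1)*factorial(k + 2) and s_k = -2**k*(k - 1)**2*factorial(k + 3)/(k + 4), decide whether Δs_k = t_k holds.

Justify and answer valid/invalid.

s_(k+1) = -2**(k + 1)*k**2*factorial(k + 4)/(k + 5)
s_(k+1) − s_k = -2**k*(2*k**4 + 15*k**3 + 29*k**2 + 9*k - 5)*factorial(k + 3)/((k + 4)*(k + 5))
(s_(k+1) − s_k) − t_k = 2**k*(2*k**4 + 13*k**3 + 21*k**2 + 9*k - 5)*factorial(k + 2)/((k + 4)*(k + 5))

Invalid: residual 2**k*(2*k**4 + 13*k**3 + 21*k**2 + 9*k - 5)*factorial(k + 2)/((k + 4)*(k + 5)) ≠ 0.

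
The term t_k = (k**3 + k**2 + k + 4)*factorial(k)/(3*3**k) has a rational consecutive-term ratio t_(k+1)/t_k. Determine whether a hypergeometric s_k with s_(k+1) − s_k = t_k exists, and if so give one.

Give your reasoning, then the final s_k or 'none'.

t_(k+1)/t_k = (k + 1)*(k + (k + 1)**3 + (k + 1)**2 + 5)/(3*(k**3 + k**2 + k + 4)).
Gosper form: A/B · C(k+1)/C(k) with A=k/3 + 1/3, B=1, C=k**3 + k**2 + k + 4.
Key eq: (k/3 + 1/3)·f(k+1) = (1)·f(k) + (k**3 + k**2 + k + 4).
From deg A=1, deg B=0, deg C=3: d=2.
A polynomial solution: f(k) = 3*(k**2 + k - 1).
Certificate R = B(k−1)f/C = 3*(k**2 + k - 1)/(k**3 + k**2 + k + 4) gives s_k = (k**2 + k - 1)*factorial(k)/3**k.
Check: Δs_k = (k**3 + k**2 + k + 4)*factorial(k)/(3*3**k). ✓

s_k = (k**2 + k - 1)*factorial(k)/3**k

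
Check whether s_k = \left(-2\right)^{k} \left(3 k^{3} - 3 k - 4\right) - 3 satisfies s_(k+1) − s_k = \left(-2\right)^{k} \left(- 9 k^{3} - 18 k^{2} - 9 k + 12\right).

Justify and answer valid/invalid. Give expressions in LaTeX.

valid (s_(k+1) − s_k reduces to t_k)

s_(k+1) = (-2)**(k + 1)*(-3*k + 3*(k + 1)**3 - 7) - 3
s_(k+1) − s_k = 3*(-2)**k*(-k**3 + 3*k - 2*(k + 1)**3 + 6)
(s_(k+1) − s_k) − t_k = 0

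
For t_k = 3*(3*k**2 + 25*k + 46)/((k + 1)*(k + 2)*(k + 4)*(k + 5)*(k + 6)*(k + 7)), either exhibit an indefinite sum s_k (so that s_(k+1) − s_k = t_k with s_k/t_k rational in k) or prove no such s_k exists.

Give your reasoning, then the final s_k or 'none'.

s_k = k*(k**2 + 11*k + 34)/(8*(k**3 + 11*k**2 + 34*k + 24))

t_(k+1)/t_k = (k + 1)*(k + 4)*(25*k + 3*(k + 1)**2 + 71)/((k + 3)*(k + 8)*(3*k**2 + 25*k + 46)).
A = k + 1, B = k + 8, C = k**3 + 34*k**2/3 + 121*k/3 + 46.
Key eq: (k + 1)·f(k+1) = (k + 7)·f(k) + (k**3 + 34*k**2/3 + 121*k/3 + 46).
From deg A=1, deg B=1, deg C=3: d=6.
A polynomial solution: f(k) = k*(k + 2)*(k + 3)*(k + 5)*(k**2 + 11*k + 34)/72.
Get s_k = R·t_k = k*(k**2 + 11*k + 34)/(8*(k**3 + 11*k**2 + 34*k + 24)) with R(k) = B(k−1)f(k)/C(k) = k*(k + 2)*(k + 5)*(k + 7)*(k**2 + 11*k + 34)/(24*(3*k**2 + 25*k + 46)).
Check: Δs_k = 3*(3*k**2 + 25*k + 46)/(k**6 + 25*k**5 + 247*k**4 + 1219*k**3 + 3112*k**2 + 3796*k + 1680). ✓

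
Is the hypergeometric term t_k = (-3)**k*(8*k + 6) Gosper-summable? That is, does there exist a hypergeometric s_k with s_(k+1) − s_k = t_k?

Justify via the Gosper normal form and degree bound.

t_(k+1)/t_k = 3*(-4*k - 7)/(4*k + 3).
A = -3, B = 1, C = k + 3/4.
Key eq: (-3)·f(k+1) = (1)·f(k) + (k + 3/4).
From deg A=0, deg B=0, deg C=1: d=1.
Solving with deg f ≤ 1: f(k) = -k/4.
Certificate R = B(k−1)f/C = -k/(4*k + 3) gives s_k = -2*(-3)**k*k.
Check: Δs_k = (-3)**k*(8*k + 6). ✓

Yes. s_k = -2*(-3)**k*k.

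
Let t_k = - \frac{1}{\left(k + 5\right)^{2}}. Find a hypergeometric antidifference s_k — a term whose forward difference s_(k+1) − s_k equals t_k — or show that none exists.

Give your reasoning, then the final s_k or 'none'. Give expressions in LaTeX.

not Gosper-summable; s_k does not exist

t_(k+1)/t_k = (k + 5)**2/(k + 6)**2.
Gosper form: A/B · C(k+1)/C(k) with A=k**2 + 10*k + 25, B=k**2 + 12*k + 36, C=1.
f must satisfy (k**2 + 10*k + 25)·f(k+1) − (k**2 + 10*k + 25)·f(k) = 1.
From deg A=2, deg B=2, deg C=0: d=0.
f = c0 ⇒ A·f(k+1) − B(k−1)·f(k) − C = -1. The system {-1 = 0} is inconsistent; no antidifference.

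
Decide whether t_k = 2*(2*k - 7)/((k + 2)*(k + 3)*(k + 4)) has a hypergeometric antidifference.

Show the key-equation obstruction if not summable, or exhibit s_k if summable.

Ratio r(k) = (k + 2)*(2*k - 5)/((k + 5)*(2*k - 7)).
Gosper form: A/B · C(k+1)/C(k) with A=k + 2, B=k + 5, C=k - 7/2.
Need (k + 2)·f(k+1) − (k + 4)·f(k) = k - 7/2.
Degrees (1,1,1) ⇒ d ≤ 2.
Solve for f: f(k) = -k*(k + 13)/8 (degree 2 ≤ 2).
Get s_k = R·t_k = k*(-k - 13)/(2*(k + 2)*(k + 3)) with R(k) = B(k−1)f(k)/C(k) = -k*(k + 4)*(k + 13)/(4*(2*k - 7)).
s_(k+1) − s_k = 2*(2*k - 7)/(k**3 + 9*k**2 + 26*k + 24) = t_k.

Yes. s_k = k*(-k - 13)/(2*(k + 2)*(k + 3)).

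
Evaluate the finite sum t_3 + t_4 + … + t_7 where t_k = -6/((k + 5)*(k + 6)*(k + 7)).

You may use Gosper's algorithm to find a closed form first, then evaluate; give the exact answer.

Ratio r(k) = (k + 5)/(k + 8).
Factor: A=k + 5; B=k + 8; C=1.
Solve (k + 5)·f(k+1) − (k + 7)·f(k) = 1.
Bound: deg f ≤ 2.
A polynomial solution: f(k) = k*(k + 11)/60.
Then R = B(k−1)f/C = k*(k + 7)*(k + 11)/60, so s_k = R(k)·t_k = k*(-k - 11)/(10*(k + 5)*(k + 6)).
Verify: -6/(k**3 + 18*k**2 + 107*k + 210) matches t_k.
Telescoping: Σ = s_(8) − s_(3) = -38/455 − (-7/120) = -55/2184.

Σ = -55/2184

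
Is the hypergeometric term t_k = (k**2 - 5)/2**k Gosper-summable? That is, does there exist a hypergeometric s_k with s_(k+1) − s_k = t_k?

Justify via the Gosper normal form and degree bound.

t_(k+1)/t_k = ((k + 1)**2 - 5)/(2*(k**2 - 5)).
Gosper form: A/B · C(k+1)/C(k) with A=1/2, B=1, C=k**2 - 5.
Set up (1/2)·f(k+1) − (1)·f(k) − (k**2 - 5) = 0.
deg f ≤ 2 (via 0,0,2).
A polynomial solution: f(k) = -2*(k**2 + 2*k - 2).
Get s_k = R·t_k = 2**(1 - k)*(-k**2 - 2*k + 2) with R(k) = B(k−1)f(k)/C(k) = -2*(k**2 + 2*k - 2)/(k**2 - 5).
s_(k+1) − s_k = (k**2 - 5)/2**k = t_k.

Yes. s_k = 2**(1 - k)*(-k**2 - 2*k + 2).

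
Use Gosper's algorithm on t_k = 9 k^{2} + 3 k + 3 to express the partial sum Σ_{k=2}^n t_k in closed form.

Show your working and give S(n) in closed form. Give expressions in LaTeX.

Ratio r(k) = (k + 3*(k + 1)**2 + 2)/(3*k**2 + k + 1).
So A=1 and B=1, with C=k**2 + k/3 + 1/3.
Solve (1)·f(k+1) − (1)·f(k) = k**2 + k/3 + 1/3.
From deg A=0, deg B=0, deg C=2: d=3.
Match coefficients ⇒ f(k) = k*(k**2 - k + 1)/3.
Get s_k = R·t_k = 3*k*(k**2 - k + 1) with R(k) = B(k−1)f(k)/C(k) = k*(k**2 - k + 1)/(3*k**2 + k + 1).
Check: Δs_k = 9*k**2 + 3*k + 3. ✓
Σ_(k=2)^n t_k = s_(n+1) − s_(2) = (3*n**3 + 6*n**2 + 6*n + 3) − (18), i.e. 3*n**3 + 6*n**2 + 6*n - 15.

S(n) = 3 n^{3} + 6 n^{2} + 6 n - 15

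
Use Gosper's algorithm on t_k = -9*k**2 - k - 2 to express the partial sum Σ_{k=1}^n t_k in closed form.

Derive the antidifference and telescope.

S(n) = n*(-3*n**2 - 5*n - 4)

Step 1: r(k) = (k + 9*(k + 1)**2 + 3)/(9*k**2 + k + 2).
Factor: A=1; B=1; C=k**2 + k/9 + 2/9.
Key eq: (1)·f(k+1) = (1)·f(k) + (k**2 + k/9 + 2/9).
deg f ≤ 3 (via 0,0,2).
Match coefficients ⇒ f(k) = k*(3*k**2 - 4*k + 3)/9.
Get s_k = R·t_k = k*(-3*k**2 + 4*k - 3) with R(k) = B(k−1)f(k)/C(k) = k*(3*k**2 - 4*k + 3)/(9*k**2 + k + 2).
Verify: -9*k**2 - k - 2 matches t_k.
Σ_(k=1)^n t_k = s_(n+1) − s_(1) = (-3*n**3 - 5*n**2 - 4*n - 2) − (-2), i.e. n*(-3*n**2 - 5*n - 4).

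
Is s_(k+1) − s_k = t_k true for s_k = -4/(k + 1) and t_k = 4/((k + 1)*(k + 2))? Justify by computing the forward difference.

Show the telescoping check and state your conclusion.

s_(k+1) = -4/(k + 2)
s_(k+1) − s_k = 4/((k + 1)*(k + 2))
(s_(k+1) − s_k) − t_k = 0

valid (s_(k+1) − s_k reduces to t_k)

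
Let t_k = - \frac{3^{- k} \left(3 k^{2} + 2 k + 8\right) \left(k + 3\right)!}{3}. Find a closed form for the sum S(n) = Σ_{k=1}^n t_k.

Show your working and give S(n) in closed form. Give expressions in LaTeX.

S(n) = -8 - 3^{- n} n \left(n + 4\right)! + \frac{3^{- n} \left(n + 4\right)!}{3}

t_(k+1)/t_k = (k + 4)*(2*k + 3*(k + 1)**2 + 10)/(3*(3*k**2 + 2*k + 8)).
A = k/3 + 4/3, B = 1, C = k**2 + 2*k/3 + 8/3.
Set up (k/3 + 4/3)·f(k+1) − (1)·f(k) − (k**2 + 2*k/3 + 8/3) = 0.
deg f ≤ 1 (via 1,0,2).
Coefficient equations give f(k) = 3*k - 4.
Get s_k = R·t_k = -(3*k - 4)*factorial(k + 3)/3**k with R(k) = B(k−1)f(k)/C(k) = 3*(3*k - 4)/(3*k**2 + 2*k + 8).
Δs = -(3*k**2 + 2*k + 8)*factorial(k + 3)/(3*3**k), as required.
Telescope: S(n) = s_(n+1) − s_(1) = -3**(-n - 1)*(3*n - 1)*factorial(n + 4) − (8) = -8 - n*factorial(n + 4)/3**n + factorial(n + 4)/(3*3**n).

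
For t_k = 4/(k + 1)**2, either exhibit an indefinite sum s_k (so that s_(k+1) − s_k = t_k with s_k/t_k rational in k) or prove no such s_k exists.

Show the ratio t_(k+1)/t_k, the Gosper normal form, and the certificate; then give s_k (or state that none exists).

Step 1: r(k) = (k + 1)**2/(k + 2)**2.
Gosper form: A/B · C(k+1)/C(k) with A=k**2 + 2*k + 1, B=k**2 + 4*k + 4, C=1.
Set up (k**2 + 2*k + 1)·f(k+1) − (k**2 + 2*k + 1)·f(k) − (1) = 0.
From deg A=2, deg B=2, deg C=0: d=0.
Generic f = c0 gives residual -1; -1 = 0 cannot hold, so t_k is not Gosper-summable.

none — t_k is not Gosper-summable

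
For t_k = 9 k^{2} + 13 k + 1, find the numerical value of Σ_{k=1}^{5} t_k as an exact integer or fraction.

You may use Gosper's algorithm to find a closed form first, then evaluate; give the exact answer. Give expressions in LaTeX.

The ratio is (9*k**2 + 31*k + 23)/(9*k**2 + 13*k + 1).
So A=1 and B=1, with C=k**2 + 13*k/9 + 1/9.
Need (1)·f(k+1) − (1)·f(k) = k**2 + 13*k/9 + 1/9.
From deg A=0, deg B=0, deg C=2: d=3.
Match coefficients ⇒ f(k) = k*(3*k**2 + 2*k - 4)/9.
Then R = B(k−1)f/C = k*(3*k**2 + 2*k - 4)/(9*k**2 + 13*k + 1), so s_k = R(k)·t_k = k*(3*k**2 + 2*k - 4).
Verify: 9*k**2 + 13*k + 1 matches t_k.
Telescoping: Σ = s_(6) − s_(1) = 696 − (1) = 695.

Σ = 695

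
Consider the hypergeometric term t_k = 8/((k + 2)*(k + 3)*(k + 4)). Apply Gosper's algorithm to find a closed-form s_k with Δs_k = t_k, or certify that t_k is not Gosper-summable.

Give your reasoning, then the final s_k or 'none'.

s_k = 2*k*(k + 5)/(3*(k + 2)*(k + 3))

t_(k+1)/t_k = (k + 2)/(k + 5).
So A=k + 2 and B=k + 5, with C=1.
Solve (k + 2)·f(k+1) − (k + 4)·f(k) = 1.
deg f ≤ 2 (via 1,1,0).
A polynomial solution: f(k) = k*(k + 5)/12.
Certificate R = B(k−1)f/C = k*(k + 4)*(k + 5)/12 gives s_k = 2*k*(k + 5)/(3*(k + 2)*(k + 3)).
Check: Δs_k = 8/(k**3 + 9*k**2 + 26*k + 24). ✓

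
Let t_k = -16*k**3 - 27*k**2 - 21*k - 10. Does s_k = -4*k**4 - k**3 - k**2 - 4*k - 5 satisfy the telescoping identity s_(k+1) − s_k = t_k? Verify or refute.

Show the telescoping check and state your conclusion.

s_(k+1) = -4*k**4 - 17*k**3 - 28*k**2 - 25*k - 15
s_(k+1) − s_k = -16*k**3 - 27*k**2 - 21*k - 10
(s_(k+1) − s_k) − t_k = 0

Valid — Δs_k = t_k.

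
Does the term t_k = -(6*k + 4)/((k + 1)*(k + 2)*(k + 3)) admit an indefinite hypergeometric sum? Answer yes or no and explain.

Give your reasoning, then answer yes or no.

r(k) = (k + 1)*(3*k + 5)/((k + 4)*(3*k + 2)) after simplifying.
Normal form (A,B,C) = (k + 1, k + 4, k + 2/3).
Set up (k + 1)·f(k+1) − (k + 3)·f(k) − (k + 2/3) = 0.
Degrees (1,1,1) ⇒ d ≤ 2.
Coefficient equations give f(k) = k*(5*k + 3)/12.
So s_k = (B(k−1)f/C)·t_k = (k*(k + 3)*(5*k + 3)/(4*(3*k + 2)))·t_k = -k*(5*k + 3)/(2*(k + 1)*(k + 2)).
s_(k+1) − s_k = 2*(-3*k - 2)/(k**3 + 6*k**2 + 11*k + 6) = t_k.

Yes. s_k = -k*(5*k + 3)/(2*(k + 1)*(k + 2)).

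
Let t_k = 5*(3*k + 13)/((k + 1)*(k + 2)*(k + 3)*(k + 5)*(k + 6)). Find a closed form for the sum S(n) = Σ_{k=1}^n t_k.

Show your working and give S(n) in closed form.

S(n) = 5*n*(n**2 + 11*n + 36)/(36*(n**3 + 11*n**2 + 36*n + 36))

Step 1: r(k) = (k + 1)*(k + 5)*(3*k + 16)/((k + 4)*(k + 7)*(3*k + 13)).
A = k + 1, B = k + 7, C = k**2 + 25*k/3 + 52/3.
f must satisfy (k + 1)·f(k+1) − (k + 6)·f(k) = k**2 + 25*k/3 + 52/3.
From deg A=1, deg B=1, deg C=2: d=5.
Match coefficients ⇒ f(k) = k*(k + 3)*(k + 4)*(k**2 + 8*k + 17)/30.
R(k) = B(k−1)·f(k)/C(k) = k*(k + 3)*(k + 6)*(k**2 + 8*k + 17)/(10*(3*k + 13)); s_k = R·t_k = k*(k**2 + 8*k + 17)/(2*(k**3 + 8*k**2 + 17*k + 10)).
Check: Δs_k = 5*(3*k + 13)/(k**5 + 17*k**4 + 107*k**3 + 307*k**2 + 396*k + 180). ✓
s_(n+1) = (n**3 + 11*n**2 + 36*n + 26)/(2*(n**3 + 11*n**2 + 36*n + 36)) and s_(1) = 13/36, so S(n) = 5*n*(n**2 + 11*n + 36)/(36*(n**3 + 11*n**2 + 36*n + 36)).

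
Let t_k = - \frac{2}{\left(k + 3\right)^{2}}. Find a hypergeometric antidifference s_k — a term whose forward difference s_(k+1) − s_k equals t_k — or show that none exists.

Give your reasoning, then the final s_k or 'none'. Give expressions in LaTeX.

not Gosper-summable; s_k does not exist

Ratio r(k) = (k + 3)**2/(k + 4)**2.
A = k**2 + 6*k + 9, B = k**2 + 8*k + 16, C = 1.
Set up (k**2 + 6*k + 9)·f(k+1) − (k**2 + 6*k + 9)·f(k) − (1) = 0.
Degrees (2,2,0) ⇒ d ≤ 0.
Generic f = c0 gives residual -1; -1 = 0 cannot hold, so t_k is not Gosper-summable.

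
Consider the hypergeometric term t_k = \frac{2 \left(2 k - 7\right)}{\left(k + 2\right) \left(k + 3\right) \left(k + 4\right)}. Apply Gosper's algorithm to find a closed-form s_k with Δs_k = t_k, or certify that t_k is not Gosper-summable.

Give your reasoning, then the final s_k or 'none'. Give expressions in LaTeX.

s_k = \frac{k \left(- k - 13\right)}{2 \left(k + 2\right) \left(k + 3\right)}

Compute t_(k+1)/t_k: get (k + 2)*(2*k - 5)/((k + 5)*(2*k - 7)).
Normal form (A,B,C) = (k + 2, k + 5, k - 7/2).
Set up (k + 2)·f(k+1) − (k + 4)·f(k) − (k - 7/2) = 0.
Degrees (1,1,1) ⇒ d ≤ 2.
Match coefficients ⇒ f(k) = -k*(k + 13)/8.
So s_k = (B(k−1)f/C)·t_k = (-k*(k + 4)*(k + 13)/(4*(2*k - 7)))·t_k = k*(-k - 13)/(2*(k + 2)*(k + 3)).
Δs = 2*(2*k - 7)/(k**3 + 9*k**2 + 26*k + 24), as required.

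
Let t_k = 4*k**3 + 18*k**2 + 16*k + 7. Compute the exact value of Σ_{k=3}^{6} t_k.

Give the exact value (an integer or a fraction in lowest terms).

Σ = 3592

r(k) = (4*k**3 + 30*k**2 + 64*k + 45)/(4*k**3 + 18*k**2 + 16*k + 7) after simplifying.
A = 1, B = 1, C = k**3 + 9*k**2/2 + 4*k + 7/4.
f must satisfy (1)·f(k+1) − (1)·f(k) = k**3 + 9*k**2/2 + 4*k + 7/4.
From deg A=0, deg B=0, deg C=3: d=4.
A polynomial solution: f(k) = k*(k**3 + 4*k**2 + 2)/4.
Certificate R = B(k−1)f/C = k*(k**3 + 4*k**2 + 2)/((2*k + 7)*(2*k**2 + 2*k + 1)) gives s_k = k*(k**3 + 4*k**2 + 2).
s_(k+1) − s_k = 4*k**3 + 18*k**2 + 16*k + 7 = t_k.
Σ_(k=3)^(6) t_k = s_(7) − s_(3) = 3787 − (195) = 3592.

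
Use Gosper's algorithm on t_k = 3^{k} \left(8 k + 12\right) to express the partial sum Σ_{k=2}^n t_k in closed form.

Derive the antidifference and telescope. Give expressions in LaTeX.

S(n) = 12 \cdot 3^{n} n + 12 \cdot 3^{n} - 72

The ratio is 3*(2*k + 5)/(2*k + 3).
Normal form (A,B,C) = (3, 1, k + 3/2).
Key eq: (3)·f(k+1) = (1)·f(k) + (k + 3/2).
deg f ≤ 1 (via 0,0,1).
Solving with deg f ≤ 1: f(k) = k/2.
R(k) = B(k−1)·f(k)/C(k) = k/(2*k + 3); s_k = R·t_k = 4*3**k*k.
Check: Δs_k = 3**k*(8*k + 12). ✓
Evaluate: s_(n+1) = 12*3**n*(n + 1); subtract s_(2) = 72 ⇒ S(n) = 12*3**n*n + 12*3**n - 72.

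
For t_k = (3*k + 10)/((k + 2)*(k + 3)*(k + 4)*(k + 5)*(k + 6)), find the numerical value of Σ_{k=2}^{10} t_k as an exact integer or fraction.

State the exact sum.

Step 1: r(k) = (k + 2)*(3*k + 13)/((k + 7)*(3*k + 10)).
A = k + 2, B = k + 7, C = k + 10/3.
Solve (k + 2)·f(k+1) − (k + 6)·f(k) = k + 10/3.
d = 4 from the (1,1,1) case.
Coefficient equations give f(k) = k*(k + 3)*(k**2 + 11*k + 38)/120.
R(k) = B(k−1)·f(k)/C(k) = k*(k + 3)*(k + 6)*(k**2 + 11*k + 38)/(40*(3*k + 10)); s_k = R·t_k = k*(k**2 + 11*k + 38)/(40*(k**3 + 11*k**2 + 38*k + 40)).
Δs = (3*k + 10)/(k**5 + 20*k**4 + 155*k**3 + 580*k**2 + 1044*k + 720), as required.
Telescoping: Σ = s_(11) − s_(2) = 77/3120 − (2/105) = 41/7280.

Σ = 41/7280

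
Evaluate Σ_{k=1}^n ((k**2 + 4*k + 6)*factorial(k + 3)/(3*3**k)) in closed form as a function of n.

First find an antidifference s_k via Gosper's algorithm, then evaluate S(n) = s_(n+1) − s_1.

S(n) = -24 + n*factorial(n + 4)/(3*3**n) + factorial(n + 4)/3**n

Compute t_(k+1)/t_k: get (k + 4)*(4*k + (k + 1)**2 + 10)/(3*(k**2 + 4*k + 6)).
Take A(k)=k/3 + 4/3, B(k)=1, C(k)=k**2 + 4*k + 6.
Set up (k/3 + 4/3)·f(k+1) − (1)·f(k) − (k**2 + 4*k + 6) = 0.
Degrees (1,0,2) ⇒ d ≤ 1.
Match coefficients ⇒ f(k) = 3*(k + 2).
So s_k = (B(k−1)f/C)·t_k = (3*(k + 2)/(k**2 + 4*k + 6))·t_k = (k + 2)*factorial(k + 3)/3**k.
Check: Δs_k = (k**2 + 4*k + 6)*factorial(k + 3)/(3*3**k). ✓
Σ_(k=1)^n t_k = s_(n+1) − s_(1) = (3**(-n - 1)*(n + 3)*factorial(n + 4)) − (24), i.e. -24 + n*factorial(n + 4)/(3*3**n) + factorial(n + 4)/3**n.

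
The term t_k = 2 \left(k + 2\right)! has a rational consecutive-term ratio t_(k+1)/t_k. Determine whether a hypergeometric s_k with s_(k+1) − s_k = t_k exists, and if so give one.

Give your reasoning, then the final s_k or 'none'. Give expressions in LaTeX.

t_(k+1)/t_k = k + 3.
Normal form (A,B,C) = (k + 3, 1, 1).
Need (k + 3)·f(k+1) − (1)·f(k) = 1.
Bound: deg f ≤ -1.
deg f ≤ -1 is impossible — no certificate.

no hypergeometric antidifference exists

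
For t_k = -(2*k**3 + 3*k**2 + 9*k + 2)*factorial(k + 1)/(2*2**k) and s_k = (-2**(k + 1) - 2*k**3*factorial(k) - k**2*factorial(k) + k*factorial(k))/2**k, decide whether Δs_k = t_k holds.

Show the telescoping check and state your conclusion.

Valid: the claim telescopes to t_k.

s_(k+1) = -(4*2**k + 2*k**4*factorial(k) + 9*k**3*factorial(k) + 14*k**2*factorial(k) + 9*k*factorial(k) + 2*factorial(k))/(2*2**k)
s_(k+1) − s_k = -(2*k**3 + 3*k**2 + 9*k + 2)*factorial(k + 1)/(2*2**k)
(s_(k+1) − s_k) − t_k = 0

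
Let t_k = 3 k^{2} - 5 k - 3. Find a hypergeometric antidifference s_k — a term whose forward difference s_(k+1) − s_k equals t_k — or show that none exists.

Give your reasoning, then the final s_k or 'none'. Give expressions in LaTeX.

s_k = k^{2} \left(k - 4\right)

r(k) = (3*k**2 + k - 5)/(3*k**2 - 5*k - 3) after simplifying.
Gosper form: A/B · C(k+1)/C(k) with A=1, B=1, C=k**2 - 5*k/3 - 1.
Need (1)·f(k+1) − (1)·f(k) = k**2 - 5*k/3 - 1.
Bound: deg f ≤ 3.
Solve for f: f(k) = k**2*(k - 4)/3 (degree 3 ≤ 3).
Then R = B(k−1)f/C = k**2*(k - 4)/(3*k**2 - 5*k - 3), so s_k = R(k)·t_k = k**2*(k - 4).
s_(k+1) − s_k = 3*k**2 - 5*k - 3 = t_k.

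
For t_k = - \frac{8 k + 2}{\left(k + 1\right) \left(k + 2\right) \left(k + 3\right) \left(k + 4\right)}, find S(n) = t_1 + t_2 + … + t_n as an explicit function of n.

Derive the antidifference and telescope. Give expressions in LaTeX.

S(n) = \frac{n \left(- n^{2} - 9 n - 10\right)}{4 \left(n^{3} + 9 n^{2} + 26 n + 24\right)}

The ratio is (k + 1)*(4*k + 5)/((k + 5)*(4*k + 1)).
A = k + 1, B = k + 5, C = k + 1/4.
Key eq: (k + 1)·f(k+1) = (k + 4)·f(k) + (k + 1/4).
Degrees (1,1,1) ⇒ d ≤ 3.
Match coefficients ⇒ f(k) = k*(k**2 + 6*k - 1)/24.
Certificate R = B(k−1)f/C = k*(k + 4)*(k**2 + 6*k - 1)/(6*(4*k + 1)) gives s_k = -k*(k**2 + 6*k - 1)/(3*(k + 1)*(k + 2)*(k + 3)).
Verify: 2*(-4*k - 1)/(k**4 + 10*k**3 + 35*k**2 + 50*k + 24) matches t_k.
Telescope: S(n) = s_(n+1) − s_(1) = (-n**3 - 9*n**2 - 14*n - 6)/(3*(n**3 + 9*n**2 + 26*n + 24)) − (-1/12) = n*(-n**2 - 9*n - 10)/(4*(n**3 + 9*n**2 + 26*n + 24)).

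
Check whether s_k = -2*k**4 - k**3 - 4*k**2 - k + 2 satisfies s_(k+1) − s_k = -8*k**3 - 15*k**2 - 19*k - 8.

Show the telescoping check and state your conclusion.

valid; difference matches t_k

s_(k+1) = -k - 2*(k + 1)**4 - (k + 1)**3 - 4*(k + 1)**2 + 1
s_(k+1) − s_k = -8*k**3 - 15*k**2 - 19*k - 8
(s_(k+1) − s_k) − t_k = 0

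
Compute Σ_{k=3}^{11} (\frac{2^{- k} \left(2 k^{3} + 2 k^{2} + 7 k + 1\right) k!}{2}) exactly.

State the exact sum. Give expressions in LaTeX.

Compute t_(k+1)/t_k: get (2*k**4 + 10*k**3 + 25*k**2 + 29*k + 12)/(2*(2*k**3 + 2*k**2 + 7*k + 1)).
So A=k/2 + 1/2 and B=1, with C=k**3 + k**2 + 7*k/2 + 1/2.
Set up (k/2 + 1/2)·f(k+1) − (1)·f(k) − (k**3 + k**2 + 7*k/2 + 1/2) = 0.
From deg A=1, deg B=0, deg C=3: d=2.
Solve for f: f(k) = 2*k**2 + 1 (degree 2 ≤ 2).
Get s_k = R·t_k = (2*k**2 + 1)*factorial(k)/2**k with R(k) = B(k−1)f(k)/C(k) = 2*(2*k**2 + 1)/(2*k**3 + 2*k**2 + 7*k + 1).
s_(k+1) − s_k = (2*k**3 + 2*k**2 + 7*k + 1)*factorial(k)/(2*2**k) = t_k.
Evaluate s at k=12 and k=3: 135186975/4 and 57/4; difference 67593459/2.

Σ = 67593459/2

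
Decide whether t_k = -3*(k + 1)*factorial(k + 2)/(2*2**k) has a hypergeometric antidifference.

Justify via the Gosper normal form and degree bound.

Yes. s_k = -3*factorial(k + 2)/2**k.

Compute t_(k+1)/t_k: get (k + 2)*(k + 3)/(2*(k + 1)).
Normal form (A,B,C) = (k/2 + 3/2, 1, k + 1).
f must satisfy (k/2 + 3/2)·f(k+1) − (1)·f(k) = k + 1.
Bound: deg f ≤ 0.
Solving with deg f ≤ 0: f(k) = 2.
R(k) = B(k−1)·f(k)/C(k) = 2/(k + 1); s_k = R·t_k = -3*factorial(k + 2)/2**k.
Δs = -3*(k + 1)*factorial(k + 2)/(2*2**k), as required.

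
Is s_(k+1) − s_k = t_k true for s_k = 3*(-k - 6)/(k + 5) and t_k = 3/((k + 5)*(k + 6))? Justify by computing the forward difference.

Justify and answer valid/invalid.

s_(k+1) = 3*(-k - 7)/(k + 6)
s_(k+1) − s_k = 3/(k**2 + 11*k + 30)
(s_(k+1) − s_k) − t_k = 0

Valid: the claim telescopes to t_k.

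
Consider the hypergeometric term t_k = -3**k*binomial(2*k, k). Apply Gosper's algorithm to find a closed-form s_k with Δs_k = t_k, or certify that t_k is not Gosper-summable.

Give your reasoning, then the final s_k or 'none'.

Step 1: r(k) = 6*(2*k + 1)/(k + 1).
Gosper form: A/B · C(k+1)/C(k) with A=12*k + 6, B=k + 1, C=1.
Key eq: (12*k + 6)·f(k+1) = (k)·f(k) + (1).
deg f ≤ -1 (via 1,1,0).
Negative degree bound (-1): no f exists, t_k not Gosper-summable.

none — t_k is not Gosper-summable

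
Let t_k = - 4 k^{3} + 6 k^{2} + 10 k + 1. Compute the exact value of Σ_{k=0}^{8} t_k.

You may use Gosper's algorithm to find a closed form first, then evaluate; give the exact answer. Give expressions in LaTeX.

Σ = -3591

Step 1: r(k) = (4*k**3 + 6*k**2 - 10*k - 13)/(4*k**3 - 6*k**2 - 10*k - 1).
A = 1, B = 1, C = k**3 - 3*k**2/2 - 5*k/2 - 1/4.
f must satisfy (1)·f(k+1) − (1)·f(k) = k**3 - 3*k**2/2 - 5*k/2 - 1/4.
d = 4 from the (0,0,3) case.
Solving with deg f ≤ 4: f(k) = k*(k**3 - 4*k**2 - k + 3)/4.
R(k) = B(k−1)·f(k)/C(k) = k*(k**3 - 4*k**2 - k + 3)/(4*k**3 - 6*k**2 - 10*k - 1); s_k = R·t_k = k*(-k**3 + 4*k**2 + k - 3).
s_(k+1) − s_k = -4*k**3 + 6*k**2 + 10*k + 1 = t_k.
Sum = s_(9) − s_(0); s_(9) = -3591, s_(0) = 0 ⇒ -3591.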